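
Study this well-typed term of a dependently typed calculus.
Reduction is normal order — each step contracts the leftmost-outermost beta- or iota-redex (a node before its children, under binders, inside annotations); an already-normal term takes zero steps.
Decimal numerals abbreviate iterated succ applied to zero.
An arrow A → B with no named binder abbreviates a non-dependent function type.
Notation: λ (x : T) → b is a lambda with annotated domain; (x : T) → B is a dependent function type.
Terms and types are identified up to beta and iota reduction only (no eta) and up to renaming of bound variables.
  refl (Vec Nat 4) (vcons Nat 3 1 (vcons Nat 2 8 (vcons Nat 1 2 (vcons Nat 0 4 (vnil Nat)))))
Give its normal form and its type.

reduced normal form:
  refl (Vec Nat 4) (vcons Nat 3 1 (vcons Nat 2 8 (vcons Nat 1 2 (vcons Nat 0 4 (vnil Nat)))))
type:
  Eq (Vec Nat 4) (vcons Nat 3 1 (vcons Nat 2 8 (vcons Nat 1 2 (vcons Nat 0 4 (vnil Nat))))) (vcons Nat 3 1 (vcons Nat 2 8 (vcons Nat 1 2 (vcons Nat 0 4 (vnil Nat)))))
observation: no redex remains anywhere in the term; it is its own normal form.


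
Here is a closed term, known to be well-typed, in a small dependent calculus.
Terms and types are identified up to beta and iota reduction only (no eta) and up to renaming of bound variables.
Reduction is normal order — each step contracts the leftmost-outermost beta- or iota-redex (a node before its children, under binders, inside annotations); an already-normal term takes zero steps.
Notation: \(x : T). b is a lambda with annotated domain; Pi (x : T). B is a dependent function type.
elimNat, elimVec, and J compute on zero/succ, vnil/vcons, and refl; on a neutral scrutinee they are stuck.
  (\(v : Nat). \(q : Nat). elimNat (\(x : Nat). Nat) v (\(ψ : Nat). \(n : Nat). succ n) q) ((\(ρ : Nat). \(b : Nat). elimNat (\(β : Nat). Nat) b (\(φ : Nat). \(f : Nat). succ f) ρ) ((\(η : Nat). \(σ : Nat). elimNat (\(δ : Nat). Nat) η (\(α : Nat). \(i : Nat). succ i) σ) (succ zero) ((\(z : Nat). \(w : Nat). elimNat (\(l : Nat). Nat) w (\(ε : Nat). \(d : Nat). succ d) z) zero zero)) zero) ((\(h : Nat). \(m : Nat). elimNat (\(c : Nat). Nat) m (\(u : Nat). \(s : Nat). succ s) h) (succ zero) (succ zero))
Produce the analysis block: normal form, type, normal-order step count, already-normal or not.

resulting normal form:
  succ (succ (succ zero))
the term's type:
  Nat
normal-order step count: 27
already normal: no
first contracted redex: a beta-redex


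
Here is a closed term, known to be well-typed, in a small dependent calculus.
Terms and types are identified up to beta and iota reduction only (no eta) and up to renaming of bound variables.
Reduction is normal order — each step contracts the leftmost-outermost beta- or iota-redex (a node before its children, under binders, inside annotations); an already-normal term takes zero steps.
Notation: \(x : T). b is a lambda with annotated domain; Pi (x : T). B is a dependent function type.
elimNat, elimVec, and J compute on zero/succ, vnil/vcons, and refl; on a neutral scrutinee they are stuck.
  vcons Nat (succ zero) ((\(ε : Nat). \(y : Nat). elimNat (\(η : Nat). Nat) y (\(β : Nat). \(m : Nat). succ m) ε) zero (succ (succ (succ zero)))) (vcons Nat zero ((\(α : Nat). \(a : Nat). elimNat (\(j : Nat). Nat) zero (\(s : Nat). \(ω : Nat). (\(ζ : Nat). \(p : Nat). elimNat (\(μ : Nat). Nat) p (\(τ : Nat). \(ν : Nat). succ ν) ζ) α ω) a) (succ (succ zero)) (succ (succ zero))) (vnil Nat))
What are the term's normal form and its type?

resulting normal form:
  vcons Nat (succ zero) (succ (succ (succ zero))) (vcons Nat zero (succ (succ (succ (succ zero)))) (vnil Nat))
inferred type:
  Vec Nat (succ (succ zero))


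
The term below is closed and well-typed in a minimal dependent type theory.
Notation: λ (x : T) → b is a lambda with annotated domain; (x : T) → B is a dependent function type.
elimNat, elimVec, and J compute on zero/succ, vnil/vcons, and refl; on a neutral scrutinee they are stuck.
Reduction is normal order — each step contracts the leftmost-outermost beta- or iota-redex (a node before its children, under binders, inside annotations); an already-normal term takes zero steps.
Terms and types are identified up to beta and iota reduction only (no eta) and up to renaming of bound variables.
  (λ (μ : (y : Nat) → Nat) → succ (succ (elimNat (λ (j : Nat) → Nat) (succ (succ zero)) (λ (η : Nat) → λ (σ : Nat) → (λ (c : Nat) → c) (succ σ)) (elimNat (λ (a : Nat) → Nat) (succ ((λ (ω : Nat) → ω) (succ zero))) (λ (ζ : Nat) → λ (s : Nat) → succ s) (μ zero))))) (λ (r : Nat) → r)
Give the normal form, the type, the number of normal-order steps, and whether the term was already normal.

normal form:
  succ (succ (succ (succ (succ (succ zero)))))
inferred type:
  Nat
reduction steps (normal order): 12
term was already normal: no
first redex: a beta-redex


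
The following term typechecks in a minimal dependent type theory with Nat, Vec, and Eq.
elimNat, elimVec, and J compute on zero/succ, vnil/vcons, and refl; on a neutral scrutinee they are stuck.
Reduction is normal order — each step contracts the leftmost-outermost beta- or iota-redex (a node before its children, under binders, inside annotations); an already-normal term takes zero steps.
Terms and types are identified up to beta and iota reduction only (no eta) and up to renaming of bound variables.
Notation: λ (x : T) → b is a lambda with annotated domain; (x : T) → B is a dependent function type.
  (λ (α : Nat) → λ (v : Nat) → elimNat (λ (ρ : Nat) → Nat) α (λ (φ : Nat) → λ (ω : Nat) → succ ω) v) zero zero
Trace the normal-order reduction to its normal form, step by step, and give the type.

normal-order reduction sequence:
  (λ (α : Nat) → λ (v : Nat) → elimNat (λ (ρ : Nat) → Nat) α (λ (φ : Nat) → λ (ω : Nat) → succ ω) v) zero zero
  ~> (λ (α : Nat) → elimNat (λ (v : Nat) → Nat) zero (λ (ρ : Nat) → λ (φ : Nat) → succ φ) α) zero
  ~> elimNat (λ (α : Nat) → Nat) zero (λ (v : Nat) → λ (ρ : Nat) → succ ρ) zero
  ~> zero
the term's type:
  Nat


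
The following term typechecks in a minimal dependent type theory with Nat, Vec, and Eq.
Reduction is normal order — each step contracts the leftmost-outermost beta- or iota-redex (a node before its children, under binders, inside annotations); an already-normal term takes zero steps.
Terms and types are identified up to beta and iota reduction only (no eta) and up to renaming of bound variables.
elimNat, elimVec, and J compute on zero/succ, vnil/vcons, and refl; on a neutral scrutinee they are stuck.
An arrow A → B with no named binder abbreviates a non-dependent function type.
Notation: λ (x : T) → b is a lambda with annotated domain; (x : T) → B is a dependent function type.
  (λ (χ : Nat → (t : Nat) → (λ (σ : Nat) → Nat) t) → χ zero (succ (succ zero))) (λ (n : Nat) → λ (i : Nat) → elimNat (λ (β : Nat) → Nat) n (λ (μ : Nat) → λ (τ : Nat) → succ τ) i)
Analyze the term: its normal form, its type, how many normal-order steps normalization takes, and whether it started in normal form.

reduced normal form:
  succ (succ zero)
the term's type:
  Nat
normal-order step count: 10
started in normal form: no
first redex: a beta-redex


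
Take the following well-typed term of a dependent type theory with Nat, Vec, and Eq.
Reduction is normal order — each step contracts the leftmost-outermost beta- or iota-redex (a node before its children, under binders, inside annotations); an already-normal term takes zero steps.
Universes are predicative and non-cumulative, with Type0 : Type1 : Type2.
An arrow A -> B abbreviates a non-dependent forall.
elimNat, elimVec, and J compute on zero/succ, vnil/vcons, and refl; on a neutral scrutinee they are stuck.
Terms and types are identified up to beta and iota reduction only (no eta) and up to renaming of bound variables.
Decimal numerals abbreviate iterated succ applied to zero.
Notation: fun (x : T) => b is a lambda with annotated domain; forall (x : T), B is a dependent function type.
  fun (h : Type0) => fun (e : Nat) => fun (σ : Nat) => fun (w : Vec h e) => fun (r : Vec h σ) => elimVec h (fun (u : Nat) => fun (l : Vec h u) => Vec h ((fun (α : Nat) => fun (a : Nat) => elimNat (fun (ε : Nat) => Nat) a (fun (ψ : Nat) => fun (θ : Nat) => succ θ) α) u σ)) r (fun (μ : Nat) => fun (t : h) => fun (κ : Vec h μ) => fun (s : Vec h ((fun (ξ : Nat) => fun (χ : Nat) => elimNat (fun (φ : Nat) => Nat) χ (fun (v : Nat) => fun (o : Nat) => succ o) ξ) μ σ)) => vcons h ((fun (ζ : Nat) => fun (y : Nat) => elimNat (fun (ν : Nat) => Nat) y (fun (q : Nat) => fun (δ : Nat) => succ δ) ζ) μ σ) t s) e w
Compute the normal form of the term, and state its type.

normal form:
  fun (h : Type0) => fun (e : Nat) => fun (σ : Nat) => fun (w : Vec h e) => fun (r : Vec h σ) => elimVec h (fun (u : Nat) => fun (l : Vec h u) => Vec h (elimNat (fun (α : Nat) => Nat) σ (fun (a : Nat) => fun (ε : Nat) => succ ε) u)) r (fun (ψ : Nat) => fun (θ : h) => fun (μ : Vec h ψ) => fun (t : Vec h (elimNat (fun (κ : Nat) => Nat) σ (fun (s : Nat) => fun (ξ : Nat) => succ ξ) ψ)) => vcons h (elimNat (fun (χ : Nat) => Nat) σ (fun (φ : Nat) => fun (v : Nat) => succ v) ψ) θ t) e w
type:
  forall (h : Type0), forall (e : Nat), forall (σ : Nat), Vec h e -> Vec h σ -> Vec h (elimNat (fun (w : Nat) => Nat) σ (fun (r : Nat) => fun (u : Nat) => succ u) e)


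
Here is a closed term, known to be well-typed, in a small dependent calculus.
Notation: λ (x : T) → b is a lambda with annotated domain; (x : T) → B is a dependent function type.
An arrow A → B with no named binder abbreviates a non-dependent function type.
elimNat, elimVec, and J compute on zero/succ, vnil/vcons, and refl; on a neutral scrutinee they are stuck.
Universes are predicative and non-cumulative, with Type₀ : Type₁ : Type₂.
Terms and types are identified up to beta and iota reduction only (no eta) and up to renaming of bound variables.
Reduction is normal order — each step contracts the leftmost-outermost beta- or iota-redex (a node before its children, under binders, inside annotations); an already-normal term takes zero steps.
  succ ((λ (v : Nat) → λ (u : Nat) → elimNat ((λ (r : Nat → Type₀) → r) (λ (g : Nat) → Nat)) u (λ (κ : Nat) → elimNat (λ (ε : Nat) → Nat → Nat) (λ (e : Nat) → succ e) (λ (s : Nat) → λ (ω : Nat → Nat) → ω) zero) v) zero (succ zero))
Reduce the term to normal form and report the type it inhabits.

reduced normal form:
  succ (succ zero)
inferred type:
  Nat


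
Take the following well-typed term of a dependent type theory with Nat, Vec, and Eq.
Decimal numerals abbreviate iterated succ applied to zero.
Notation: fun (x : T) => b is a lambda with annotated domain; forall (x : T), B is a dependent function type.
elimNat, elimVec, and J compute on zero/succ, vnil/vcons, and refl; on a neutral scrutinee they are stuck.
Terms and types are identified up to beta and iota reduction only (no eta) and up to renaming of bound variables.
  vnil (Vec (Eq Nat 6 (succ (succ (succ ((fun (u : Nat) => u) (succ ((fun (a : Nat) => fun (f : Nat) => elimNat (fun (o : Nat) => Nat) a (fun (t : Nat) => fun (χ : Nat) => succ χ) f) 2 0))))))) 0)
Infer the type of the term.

inferred type:
  Vec (Vec (Eq Nat 6 6) 0) 0


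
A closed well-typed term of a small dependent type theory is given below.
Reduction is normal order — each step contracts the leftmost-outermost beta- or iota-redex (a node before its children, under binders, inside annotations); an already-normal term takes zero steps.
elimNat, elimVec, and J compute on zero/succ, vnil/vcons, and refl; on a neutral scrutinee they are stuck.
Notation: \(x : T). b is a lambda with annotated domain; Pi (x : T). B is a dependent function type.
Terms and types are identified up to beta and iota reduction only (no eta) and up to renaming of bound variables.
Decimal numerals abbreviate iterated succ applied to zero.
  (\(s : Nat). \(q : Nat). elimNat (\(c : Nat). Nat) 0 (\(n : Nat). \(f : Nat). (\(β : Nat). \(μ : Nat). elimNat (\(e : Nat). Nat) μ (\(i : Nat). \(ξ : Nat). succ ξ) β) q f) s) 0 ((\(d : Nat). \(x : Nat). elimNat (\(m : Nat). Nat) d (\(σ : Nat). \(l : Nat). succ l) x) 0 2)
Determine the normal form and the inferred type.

reduced normal form:
  0
inferred type:
  Nat
observation: contracting a beta-redex first, the term normalizes in 3 steps.


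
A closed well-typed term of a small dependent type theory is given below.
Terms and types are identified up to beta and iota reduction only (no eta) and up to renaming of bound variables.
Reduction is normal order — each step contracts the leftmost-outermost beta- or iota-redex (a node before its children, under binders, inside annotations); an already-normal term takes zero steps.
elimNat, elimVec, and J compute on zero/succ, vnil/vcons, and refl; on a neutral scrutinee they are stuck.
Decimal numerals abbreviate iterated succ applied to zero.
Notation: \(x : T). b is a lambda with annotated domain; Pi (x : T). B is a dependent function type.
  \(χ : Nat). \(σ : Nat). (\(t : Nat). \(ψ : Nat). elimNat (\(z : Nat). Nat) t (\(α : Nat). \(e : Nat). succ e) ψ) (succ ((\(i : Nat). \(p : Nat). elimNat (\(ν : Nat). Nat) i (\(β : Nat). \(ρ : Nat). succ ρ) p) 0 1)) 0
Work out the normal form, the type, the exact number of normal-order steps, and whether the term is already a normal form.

reduced normal form:
  \(χ : Nat). \(σ : Nat). 2
inferred type:
  Pi (χ : Nat). Pi (σ : Nat). Nat
steps to reach normal form (normal order): 9
already normal: no
first redex: a beta-redex


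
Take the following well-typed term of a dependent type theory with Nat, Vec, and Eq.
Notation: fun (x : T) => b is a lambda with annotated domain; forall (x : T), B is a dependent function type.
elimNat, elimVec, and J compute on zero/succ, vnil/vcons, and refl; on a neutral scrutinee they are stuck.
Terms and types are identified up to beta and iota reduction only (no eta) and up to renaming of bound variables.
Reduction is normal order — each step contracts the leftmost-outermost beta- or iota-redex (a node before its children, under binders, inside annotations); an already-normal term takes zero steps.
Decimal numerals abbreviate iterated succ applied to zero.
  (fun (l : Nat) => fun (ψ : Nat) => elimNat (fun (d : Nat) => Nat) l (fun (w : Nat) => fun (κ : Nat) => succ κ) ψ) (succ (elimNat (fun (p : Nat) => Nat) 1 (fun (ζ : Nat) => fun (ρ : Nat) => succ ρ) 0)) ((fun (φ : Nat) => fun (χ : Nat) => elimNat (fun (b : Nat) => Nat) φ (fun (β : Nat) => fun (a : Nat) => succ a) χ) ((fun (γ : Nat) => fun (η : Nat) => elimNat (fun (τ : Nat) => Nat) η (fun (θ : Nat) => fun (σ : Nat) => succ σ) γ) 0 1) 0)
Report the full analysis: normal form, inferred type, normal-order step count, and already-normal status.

normal form:
  3
inferred type:
  Nat
reduction steps (normal order): 13
term was already normal: no
first contracted redex: a beta-redex


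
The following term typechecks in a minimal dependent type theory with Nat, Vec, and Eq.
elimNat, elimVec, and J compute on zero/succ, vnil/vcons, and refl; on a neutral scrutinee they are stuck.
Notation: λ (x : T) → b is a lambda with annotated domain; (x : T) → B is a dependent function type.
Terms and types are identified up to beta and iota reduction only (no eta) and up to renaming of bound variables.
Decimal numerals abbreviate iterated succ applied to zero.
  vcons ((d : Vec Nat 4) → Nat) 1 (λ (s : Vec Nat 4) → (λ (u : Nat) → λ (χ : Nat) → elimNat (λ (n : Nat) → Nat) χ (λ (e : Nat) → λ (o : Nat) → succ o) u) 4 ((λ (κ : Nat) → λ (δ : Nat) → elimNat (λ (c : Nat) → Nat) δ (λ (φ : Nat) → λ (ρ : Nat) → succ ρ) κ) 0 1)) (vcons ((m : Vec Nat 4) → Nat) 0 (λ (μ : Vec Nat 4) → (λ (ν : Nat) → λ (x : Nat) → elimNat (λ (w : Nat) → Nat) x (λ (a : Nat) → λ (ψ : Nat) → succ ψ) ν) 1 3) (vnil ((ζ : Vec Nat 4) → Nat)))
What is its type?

type:
  Vec ((d : Vec Nat 4) → Nat) 2


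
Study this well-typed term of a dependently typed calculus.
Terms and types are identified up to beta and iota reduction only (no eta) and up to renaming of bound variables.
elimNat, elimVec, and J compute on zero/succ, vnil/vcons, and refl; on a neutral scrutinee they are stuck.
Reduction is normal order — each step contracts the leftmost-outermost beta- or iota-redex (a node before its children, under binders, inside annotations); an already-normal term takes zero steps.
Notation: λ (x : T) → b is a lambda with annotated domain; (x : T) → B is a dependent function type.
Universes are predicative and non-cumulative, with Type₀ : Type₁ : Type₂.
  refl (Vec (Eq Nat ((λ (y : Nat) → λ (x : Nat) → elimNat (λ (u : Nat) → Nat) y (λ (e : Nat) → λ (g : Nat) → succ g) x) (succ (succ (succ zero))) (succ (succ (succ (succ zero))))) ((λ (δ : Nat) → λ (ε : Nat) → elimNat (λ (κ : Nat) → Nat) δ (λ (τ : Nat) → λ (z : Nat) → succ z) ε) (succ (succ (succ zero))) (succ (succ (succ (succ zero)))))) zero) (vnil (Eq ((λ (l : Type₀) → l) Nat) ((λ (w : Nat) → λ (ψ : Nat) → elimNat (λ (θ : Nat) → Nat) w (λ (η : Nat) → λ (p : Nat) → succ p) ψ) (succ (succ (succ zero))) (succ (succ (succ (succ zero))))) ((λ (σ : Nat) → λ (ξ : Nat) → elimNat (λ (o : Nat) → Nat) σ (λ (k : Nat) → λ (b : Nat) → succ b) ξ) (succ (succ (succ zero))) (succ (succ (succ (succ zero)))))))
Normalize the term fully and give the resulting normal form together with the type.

normal form:
  refl (Vec (Eq Nat (succ (succ (succ (succ (succ (succ (succ zero))))))) (succ (succ (succ (succ (succ (succ (succ zero)))))))) zero) (vnil (Eq Nat (succ (succ (succ (succ (succ (succ (succ zero))))))) (succ (succ (succ (succ (succ (succ (succ zero)))))))))
inferred type:
  Eq (Vec (Eq Nat (succ (succ (succ (succ (succ (succ (succ zero))))))) (succ (succ (succ (succ (succ (succ (succ zero)))))))) zero) (vnil (Eq Nat (succ (succ (succ (succ (succ (succ (succ zero))))))) (succ (succ (succ (succ (succ (succ (succ zero))))))))) (vnil (Eq Nat (succ (succ (succ (succ (succ (succ (succ zero))))))) (succ (succ (succ (succ (succ (succ (succ zero)))))))))


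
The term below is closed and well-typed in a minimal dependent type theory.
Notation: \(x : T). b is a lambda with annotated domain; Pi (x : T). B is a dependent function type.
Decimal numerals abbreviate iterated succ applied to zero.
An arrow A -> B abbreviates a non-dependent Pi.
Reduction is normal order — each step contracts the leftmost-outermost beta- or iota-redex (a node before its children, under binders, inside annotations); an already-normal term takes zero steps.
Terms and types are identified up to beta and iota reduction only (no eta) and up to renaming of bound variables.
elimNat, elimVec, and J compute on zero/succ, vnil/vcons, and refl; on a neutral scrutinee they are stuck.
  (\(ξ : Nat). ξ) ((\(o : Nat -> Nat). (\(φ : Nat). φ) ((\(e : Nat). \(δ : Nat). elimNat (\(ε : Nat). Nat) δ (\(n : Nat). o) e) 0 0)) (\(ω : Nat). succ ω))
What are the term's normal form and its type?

normal form:
  0
the term's type:
  Nat


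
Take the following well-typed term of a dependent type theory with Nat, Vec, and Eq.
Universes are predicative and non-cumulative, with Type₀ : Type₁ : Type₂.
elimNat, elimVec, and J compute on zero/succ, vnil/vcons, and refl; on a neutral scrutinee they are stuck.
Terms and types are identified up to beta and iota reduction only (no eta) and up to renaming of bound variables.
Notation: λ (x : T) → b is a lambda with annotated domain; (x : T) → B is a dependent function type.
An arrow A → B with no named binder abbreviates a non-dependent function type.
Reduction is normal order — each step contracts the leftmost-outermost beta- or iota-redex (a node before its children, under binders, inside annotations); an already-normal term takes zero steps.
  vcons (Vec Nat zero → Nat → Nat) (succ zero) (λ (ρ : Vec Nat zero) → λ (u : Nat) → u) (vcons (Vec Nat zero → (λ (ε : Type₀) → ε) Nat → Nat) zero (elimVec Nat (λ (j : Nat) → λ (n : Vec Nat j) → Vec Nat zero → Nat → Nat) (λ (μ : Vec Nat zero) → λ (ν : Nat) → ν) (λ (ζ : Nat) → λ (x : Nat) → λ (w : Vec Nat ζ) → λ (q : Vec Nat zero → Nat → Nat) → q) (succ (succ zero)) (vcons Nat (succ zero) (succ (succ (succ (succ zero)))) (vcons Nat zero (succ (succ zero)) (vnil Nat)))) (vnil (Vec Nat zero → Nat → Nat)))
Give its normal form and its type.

reduced normal form:
  vcons (Vec Nat zero → Nat → Nat) (succ zero) (λ (ρ : Vec Nat zero) → λ (u : Nat) → u) (vcons (Vec Nat zero → Nat → Nat) zero (λ (ε : Vec Nat zero) → λ (j : Nat) → j) (vnil (Vec Nat zero → Nat → Nat)))
the term's type:
  Vec (Vec Nat zero → Nat → Nat) (succ (succ zero))
observation: contracting a beta-redex first, the term normalizes in 12 steps.


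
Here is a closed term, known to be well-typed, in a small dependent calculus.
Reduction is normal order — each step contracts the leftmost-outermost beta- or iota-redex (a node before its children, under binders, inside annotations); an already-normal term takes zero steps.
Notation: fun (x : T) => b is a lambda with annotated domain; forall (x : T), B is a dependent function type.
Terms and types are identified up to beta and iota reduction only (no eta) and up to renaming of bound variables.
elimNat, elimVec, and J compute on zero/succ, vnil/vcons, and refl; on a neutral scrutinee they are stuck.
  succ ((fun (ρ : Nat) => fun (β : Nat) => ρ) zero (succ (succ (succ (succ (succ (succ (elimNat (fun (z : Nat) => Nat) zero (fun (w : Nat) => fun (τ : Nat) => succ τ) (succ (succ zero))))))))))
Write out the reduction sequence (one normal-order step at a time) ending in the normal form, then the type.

normal-order reduction:
  succ ((fun (ρ : Nat) => fun (β : Nat) => ρ) zero (succ (succ (succ (succ (succ (succ (elimNat (fun (z : Nat) => Nat) zero (fun (w : Nat) => fun (τ : Nat) => succ τ) (succ (succ zero))))))))))
  ~> succ ((fun (ρ : Nat) => zero) (succ (succ (succ (succ (succ (succ (elimNat (fun (β : Nat) => Nat) zero (fun (z : Nat) => fun (w : Nat) => succ w) (succ (succ zero))))))))))
  ~> succ zero
inferred type:
  Nat


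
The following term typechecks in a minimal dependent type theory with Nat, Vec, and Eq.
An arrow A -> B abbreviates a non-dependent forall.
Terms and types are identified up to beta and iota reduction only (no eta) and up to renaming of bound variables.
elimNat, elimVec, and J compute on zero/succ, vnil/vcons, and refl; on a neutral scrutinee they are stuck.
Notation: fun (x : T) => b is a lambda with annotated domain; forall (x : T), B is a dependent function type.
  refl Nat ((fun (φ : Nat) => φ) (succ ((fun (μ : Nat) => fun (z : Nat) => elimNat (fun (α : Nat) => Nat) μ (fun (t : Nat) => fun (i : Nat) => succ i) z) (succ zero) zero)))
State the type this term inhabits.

inferred type:
  Eq Nat (succ (succ zero)) (succ (succ zero))


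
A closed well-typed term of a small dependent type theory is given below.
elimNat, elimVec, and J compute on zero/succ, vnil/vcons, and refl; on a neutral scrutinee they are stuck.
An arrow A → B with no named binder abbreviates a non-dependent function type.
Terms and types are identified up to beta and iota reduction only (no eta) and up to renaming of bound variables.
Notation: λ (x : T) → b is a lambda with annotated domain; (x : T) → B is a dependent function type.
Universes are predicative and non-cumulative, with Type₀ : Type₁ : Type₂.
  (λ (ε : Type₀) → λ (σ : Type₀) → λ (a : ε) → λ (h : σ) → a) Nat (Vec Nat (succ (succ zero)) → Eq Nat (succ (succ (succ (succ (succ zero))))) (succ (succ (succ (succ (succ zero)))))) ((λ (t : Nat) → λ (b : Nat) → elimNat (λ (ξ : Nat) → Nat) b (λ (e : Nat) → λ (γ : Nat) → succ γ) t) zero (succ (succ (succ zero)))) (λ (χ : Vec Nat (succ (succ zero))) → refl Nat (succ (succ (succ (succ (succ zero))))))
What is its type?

type:
  Nat


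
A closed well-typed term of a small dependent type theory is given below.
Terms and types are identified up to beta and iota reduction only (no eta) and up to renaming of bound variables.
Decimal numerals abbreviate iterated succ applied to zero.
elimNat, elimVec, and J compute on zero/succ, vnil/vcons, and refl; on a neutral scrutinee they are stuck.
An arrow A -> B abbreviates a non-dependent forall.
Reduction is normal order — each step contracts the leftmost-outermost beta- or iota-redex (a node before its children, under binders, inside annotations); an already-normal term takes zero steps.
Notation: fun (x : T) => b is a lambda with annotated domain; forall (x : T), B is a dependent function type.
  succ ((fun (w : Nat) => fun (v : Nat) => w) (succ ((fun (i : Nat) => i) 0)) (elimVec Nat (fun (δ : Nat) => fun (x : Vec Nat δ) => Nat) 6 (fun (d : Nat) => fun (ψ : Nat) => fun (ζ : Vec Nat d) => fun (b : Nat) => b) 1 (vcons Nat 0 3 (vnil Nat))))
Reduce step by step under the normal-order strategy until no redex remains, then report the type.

normal-order reduction:
  succ ((fun (w : Nat) => fun (v : Nat) => w) (succ ((fun (i : Nat) => i) 0)) (elimVec Nat (fun (δ : Nat) => fun (x : Vec Nat δ) => Nat) 6 (fun (d : Nat) => fun (ψ : Nat) => fun (ζ : Vec Nat d) => fun (b : Nat) => b) 1 (vcons Nat 0 3 (vnil Nat))))
  ~> succ ((fun (w : Nat) => succ ((fun (v : Nat) => v) 0)) (elimVec Nat (fun (i : Nat) => fun (δ : Vec Nat i) => Nat) 6 (fun (x : Nat) => fun (d : Nat) => fun (ψ : Vec Nat x) => fun (ζ : Nat) => ζ) 1 (vcons Nat 0 3 (vnil Nat))))
  ~> succ (succ ((fun (w : Nat) => w) 0))
  ~> 2
inferred type:
  Nat


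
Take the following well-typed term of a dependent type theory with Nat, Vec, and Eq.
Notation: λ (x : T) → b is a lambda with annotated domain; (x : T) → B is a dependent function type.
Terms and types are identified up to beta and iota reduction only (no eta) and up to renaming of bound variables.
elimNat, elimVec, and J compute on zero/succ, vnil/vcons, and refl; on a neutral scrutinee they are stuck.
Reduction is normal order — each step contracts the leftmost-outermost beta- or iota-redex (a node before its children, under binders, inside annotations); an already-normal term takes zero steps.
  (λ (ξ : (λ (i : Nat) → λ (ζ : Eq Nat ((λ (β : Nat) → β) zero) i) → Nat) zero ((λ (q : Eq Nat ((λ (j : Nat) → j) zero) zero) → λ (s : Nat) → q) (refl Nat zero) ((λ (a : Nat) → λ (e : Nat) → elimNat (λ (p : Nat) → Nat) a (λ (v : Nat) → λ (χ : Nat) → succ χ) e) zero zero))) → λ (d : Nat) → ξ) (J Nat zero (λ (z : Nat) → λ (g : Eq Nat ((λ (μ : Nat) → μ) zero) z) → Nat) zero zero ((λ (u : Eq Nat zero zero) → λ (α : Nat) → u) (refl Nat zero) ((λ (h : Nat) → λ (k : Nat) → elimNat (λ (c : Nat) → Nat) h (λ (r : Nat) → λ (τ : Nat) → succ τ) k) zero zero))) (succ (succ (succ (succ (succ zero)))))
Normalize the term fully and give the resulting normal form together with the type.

normal form:
  zero
the term's type:
  Nat
observation: the first redex contracted is a beta-redex; the normal form is reached in 6 normal-order steps.


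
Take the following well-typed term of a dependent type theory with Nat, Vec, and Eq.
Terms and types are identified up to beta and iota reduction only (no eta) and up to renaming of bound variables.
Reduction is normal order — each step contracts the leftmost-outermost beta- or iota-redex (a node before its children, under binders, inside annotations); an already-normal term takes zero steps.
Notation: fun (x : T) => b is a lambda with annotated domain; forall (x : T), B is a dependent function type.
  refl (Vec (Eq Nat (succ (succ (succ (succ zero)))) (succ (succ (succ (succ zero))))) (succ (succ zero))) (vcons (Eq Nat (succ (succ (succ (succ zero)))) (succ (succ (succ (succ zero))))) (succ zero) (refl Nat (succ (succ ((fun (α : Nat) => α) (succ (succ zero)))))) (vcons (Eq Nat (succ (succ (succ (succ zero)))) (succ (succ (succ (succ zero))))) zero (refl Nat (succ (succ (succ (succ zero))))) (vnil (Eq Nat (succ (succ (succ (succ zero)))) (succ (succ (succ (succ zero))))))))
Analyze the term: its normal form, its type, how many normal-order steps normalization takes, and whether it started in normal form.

reduced normal form:
  refl (Vec (Eq Nat (succ (succ (succ (succ zero)))) (succ (succ (succ (succ zero))))) (succ (succ zero))) (vcons (Eq Nat (succ (succ (succ (succ zero)))) (succ (succ (succ (succ zero))))) (succ zero) (refl Nat (succ (succ (succ (succ zero))))) (vcons (Eq Nat (succ (succ (succ (succ zero)))) (succ (succ (succ (succ zero))))) zero (refl Nat (succ (succ (succ (succ zero))))) (vnil (Eq Nat (succ (succ (succ (succ zero)))) (succ (succ (succ (succ zero))))))))
inferred type:
  Eq (Vec (Eq Nat (succ (succ (succ (succ zero)))) (succ (succ (succ (succ zero))))) (succ (succ zero))) (vcons (Eq Nat (succ (succ (succ (succ zero)))) (succ (succ (succ (succ zero))))) (succ zero) (refl Nat (succ (succ (succ (succ zero))))) (vcons (Eq Nat (succ (succ (succ (succ zero)))) (succ (succ (succ (succ zero))))) zero (refl Nat (succ (succ (succ (succ zero))))) (vnil (Eq Nat (succ (succ (succ (succ zero)))) (succ (succ (succ (succ zero)))))))) (vcons (Eq Nat (succ (succ (succ (succ zero)))) (succ (succ (succ (succ zero))))) (succ zero) (refl Nat (succ (succ (succ (succ zero))))) (vcons (Eq Nat (succ (succ (succ (succ zero)))) (succ (succ (succ (succ zero))))) zero (refl Nat (succ (succ (succ (succ zero))))) (vnil (Eq Nat (succ (succ (succ (succ zero)))) (succ (succ (succ (succ zero))))))))
steps to reach normal form (normal order): 1
term was already normal: no
first redex: a beta-redex


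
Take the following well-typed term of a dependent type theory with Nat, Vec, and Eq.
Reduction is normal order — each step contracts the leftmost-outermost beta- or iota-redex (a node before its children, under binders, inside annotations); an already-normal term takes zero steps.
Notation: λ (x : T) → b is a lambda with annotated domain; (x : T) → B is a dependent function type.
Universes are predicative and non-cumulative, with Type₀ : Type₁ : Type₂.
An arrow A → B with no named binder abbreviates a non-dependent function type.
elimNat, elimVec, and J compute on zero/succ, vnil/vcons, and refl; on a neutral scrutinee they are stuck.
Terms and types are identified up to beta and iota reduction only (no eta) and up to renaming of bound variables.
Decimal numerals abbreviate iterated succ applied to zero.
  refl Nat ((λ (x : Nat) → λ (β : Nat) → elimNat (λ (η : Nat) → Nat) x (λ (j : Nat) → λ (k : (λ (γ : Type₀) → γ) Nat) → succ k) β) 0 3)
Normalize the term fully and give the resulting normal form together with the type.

normal form:
  refl Nat 3
type:
  Eq Nat 3 3
observation: the first redex contracted is a beta-redex; the normal form is reached in 12 normal-order steps.


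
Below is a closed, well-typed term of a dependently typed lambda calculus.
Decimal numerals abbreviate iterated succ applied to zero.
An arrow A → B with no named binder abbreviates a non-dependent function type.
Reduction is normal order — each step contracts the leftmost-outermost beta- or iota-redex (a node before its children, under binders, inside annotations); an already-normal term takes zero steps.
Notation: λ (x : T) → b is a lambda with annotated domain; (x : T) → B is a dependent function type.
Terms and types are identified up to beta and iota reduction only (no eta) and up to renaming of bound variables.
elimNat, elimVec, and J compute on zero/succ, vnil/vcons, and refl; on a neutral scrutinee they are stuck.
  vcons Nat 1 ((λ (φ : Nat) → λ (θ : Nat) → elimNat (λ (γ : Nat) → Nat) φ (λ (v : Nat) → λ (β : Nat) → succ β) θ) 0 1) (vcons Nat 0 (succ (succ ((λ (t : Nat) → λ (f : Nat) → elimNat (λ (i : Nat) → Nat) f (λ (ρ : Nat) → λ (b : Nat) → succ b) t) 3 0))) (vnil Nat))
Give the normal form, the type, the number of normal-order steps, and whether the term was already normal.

normal form:
  vcons Nat 1 1 (vcons Nat 0 5 (vnil Nat))
type:
  Vec Nat 2
normal-order step count: 18
term was already normal: no
first redex: a beta-redex


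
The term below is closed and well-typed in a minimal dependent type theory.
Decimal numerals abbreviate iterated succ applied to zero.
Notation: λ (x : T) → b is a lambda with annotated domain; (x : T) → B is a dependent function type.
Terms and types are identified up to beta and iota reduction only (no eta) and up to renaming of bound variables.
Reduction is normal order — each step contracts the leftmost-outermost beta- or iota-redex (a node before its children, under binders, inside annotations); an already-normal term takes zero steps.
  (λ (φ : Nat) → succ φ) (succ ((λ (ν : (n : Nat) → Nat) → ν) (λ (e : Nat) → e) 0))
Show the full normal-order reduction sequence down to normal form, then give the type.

normal-order reduction sequence:
  (λ (φ : Nat) → succ φ) (succ ((λ (ν : (n : Nat) → Nat) → ν) (λ (e : Nat) → e) 0))
  ~> succ (succ ((λ (φ : (ν : Nat) → Nat) → φ) (λ (n : Nat) → n) 0))
  ~> succ (succ ((λ (φ : Nat) → φ) 0))
  ~> 2
inferred type:
  Nat


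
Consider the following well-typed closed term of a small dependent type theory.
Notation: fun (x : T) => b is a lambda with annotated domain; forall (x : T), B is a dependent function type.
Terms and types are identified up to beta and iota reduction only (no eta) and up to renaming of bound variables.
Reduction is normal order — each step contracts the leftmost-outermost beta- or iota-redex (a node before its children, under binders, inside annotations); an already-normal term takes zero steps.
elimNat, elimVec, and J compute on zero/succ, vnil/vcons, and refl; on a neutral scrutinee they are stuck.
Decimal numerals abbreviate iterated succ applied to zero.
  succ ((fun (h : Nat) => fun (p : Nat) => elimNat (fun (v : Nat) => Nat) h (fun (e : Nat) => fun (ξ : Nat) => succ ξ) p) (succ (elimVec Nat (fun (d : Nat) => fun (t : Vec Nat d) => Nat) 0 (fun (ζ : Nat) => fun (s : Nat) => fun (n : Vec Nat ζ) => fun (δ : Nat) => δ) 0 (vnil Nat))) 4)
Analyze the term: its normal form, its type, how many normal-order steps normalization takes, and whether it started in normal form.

reduced normal form:
  6
the term's type:
  Nat
reduction steps (normal order): 16
already normal: no
first redex: a beta-redex


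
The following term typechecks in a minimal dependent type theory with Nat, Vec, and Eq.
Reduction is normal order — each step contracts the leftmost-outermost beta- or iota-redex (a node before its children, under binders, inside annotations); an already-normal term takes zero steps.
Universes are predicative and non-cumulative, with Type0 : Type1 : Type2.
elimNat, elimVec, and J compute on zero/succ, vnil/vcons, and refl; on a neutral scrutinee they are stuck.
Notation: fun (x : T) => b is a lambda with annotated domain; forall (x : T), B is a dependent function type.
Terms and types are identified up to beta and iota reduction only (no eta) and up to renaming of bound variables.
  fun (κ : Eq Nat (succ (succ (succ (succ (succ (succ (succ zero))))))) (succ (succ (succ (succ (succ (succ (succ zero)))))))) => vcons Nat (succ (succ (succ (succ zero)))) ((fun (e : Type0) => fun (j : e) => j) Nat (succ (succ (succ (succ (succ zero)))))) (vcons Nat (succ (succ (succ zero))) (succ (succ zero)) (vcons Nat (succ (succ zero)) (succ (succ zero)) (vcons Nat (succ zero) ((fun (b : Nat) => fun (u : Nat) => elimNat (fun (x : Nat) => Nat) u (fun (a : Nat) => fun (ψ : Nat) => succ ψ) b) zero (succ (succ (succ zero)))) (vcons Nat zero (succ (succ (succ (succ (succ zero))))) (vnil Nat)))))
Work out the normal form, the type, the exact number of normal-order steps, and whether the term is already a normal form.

resulting normal form:
  fun (κ : Eq Nat (succ (succ (succ (succ (succ (succ (succ zero))))))) (succ (succ (succ (succ (succ (succ (succ zero)))))))) => vcons Nat (succ (succ (succ (succ zero)))) (succ (succ (succ (succ (succ zero))))) (vcons Nat (succ (succ (succ zero))) (succ (succ zero)) (vcons Nat (succ (succ zero)) (succ (succ zero)) (vcons Nat (succ zero) (succ (succ (succ zero))) (vcons Nat zero (succ (succ (succ (succ (succ zero))))) (vnil Nat)))))
inferred type:
  forall (κ : Eq Nat (succ (succ (succ (succ (succ (succ (succ zero))))))) (succ (succ (succ (succ (succ (succ (succ zero)))))))), Vec Nat (succ (succ (succ (succ (succ zero)))))
steps to reach normal form (normal order): 5
already normal: no
first redex: a beta-redex


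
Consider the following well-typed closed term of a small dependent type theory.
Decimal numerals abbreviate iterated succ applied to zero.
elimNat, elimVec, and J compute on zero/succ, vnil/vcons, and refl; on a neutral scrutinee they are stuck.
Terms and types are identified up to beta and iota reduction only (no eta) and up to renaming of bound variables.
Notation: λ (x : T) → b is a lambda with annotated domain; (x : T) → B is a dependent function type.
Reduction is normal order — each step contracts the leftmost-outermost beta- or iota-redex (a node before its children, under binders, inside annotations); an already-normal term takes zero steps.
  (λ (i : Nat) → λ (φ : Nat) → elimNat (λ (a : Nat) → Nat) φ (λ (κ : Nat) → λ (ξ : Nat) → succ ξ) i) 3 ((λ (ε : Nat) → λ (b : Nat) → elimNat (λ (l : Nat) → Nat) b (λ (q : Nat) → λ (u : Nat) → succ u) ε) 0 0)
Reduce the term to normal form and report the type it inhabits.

normal form:
  3
inferred type:
  Nat
observation: the first redex contracted is a beta-redex; the normal form is reached in 15 normal-order steps.


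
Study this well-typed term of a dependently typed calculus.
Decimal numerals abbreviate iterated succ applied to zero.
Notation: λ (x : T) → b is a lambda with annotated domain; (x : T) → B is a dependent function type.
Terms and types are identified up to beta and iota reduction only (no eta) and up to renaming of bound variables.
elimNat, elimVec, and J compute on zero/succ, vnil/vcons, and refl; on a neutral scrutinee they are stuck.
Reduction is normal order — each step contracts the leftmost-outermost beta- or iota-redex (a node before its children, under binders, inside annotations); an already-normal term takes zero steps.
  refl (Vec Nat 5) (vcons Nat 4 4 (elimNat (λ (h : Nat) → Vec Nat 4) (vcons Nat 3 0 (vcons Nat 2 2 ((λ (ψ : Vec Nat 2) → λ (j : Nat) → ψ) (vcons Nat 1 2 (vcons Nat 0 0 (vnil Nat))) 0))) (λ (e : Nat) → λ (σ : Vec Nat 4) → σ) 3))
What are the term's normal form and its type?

reduced normal form:
  refl (Vec Nat 5) (vcons Nat 4 4 (vcons Nat 3 0 (vcons Nat 2 2 (vcons Nat 1 2 (vcons Nat 0 0 (vnil Nat))))))
the term's type:
  Eq (Vec Nat 5) (vcons Nat 4 4 (vcons Nat 3 0 (vcons Nat 2 2 (vcons Nat 1 2 (vcons Nat 0 0 (vnil Nat)))))) (vcons Nat 4 4 (vcons Nat 3 0 (vcons Nat 2 2 (vcons Nat 1 2 (vcons Nat 0 0 (vnil Nat))))))
observation: contracting an elimNat iota-redex first, the term normalizes in 12 steps.


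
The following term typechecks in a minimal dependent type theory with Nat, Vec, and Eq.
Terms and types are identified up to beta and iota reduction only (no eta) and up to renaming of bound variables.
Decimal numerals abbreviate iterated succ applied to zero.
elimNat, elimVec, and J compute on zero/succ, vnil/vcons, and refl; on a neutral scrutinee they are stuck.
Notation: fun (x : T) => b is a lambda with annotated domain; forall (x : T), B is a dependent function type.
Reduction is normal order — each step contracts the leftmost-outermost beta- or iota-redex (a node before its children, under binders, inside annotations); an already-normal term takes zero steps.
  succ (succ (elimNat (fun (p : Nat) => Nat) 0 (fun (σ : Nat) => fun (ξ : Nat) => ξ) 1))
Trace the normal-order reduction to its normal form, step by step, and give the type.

reduction (normal order):
  succ (succ (elimNat (fun (p : Nat) => Nat) 0 (fun (σ : Nat) => fun (ξ : Nat) => ξ) 1))
  ~> succ (succ ((fun (p : Nat) => fun (σ : Nat) => σ) 0 (elimNat (fun (ξ : Nat) => Nat) 0 (fun (a : Nat) => fun (ψ : Nat) => ψ) 0)))
  ~> succ (succ ((fun (p : Nat) => p) (elimNat (fun (σ : Nat) => Nat) 0 (fun (ξ : Nat) => fun (a : Nat) => a) 0)))
  ~> succ (succ (elimNat (fun (p : Nat) => Nat) 0 (fun (σ : Nat) => fun (ξ : Nat) => ξ) 0))
  ~> 2
the term's type:
  Nat
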